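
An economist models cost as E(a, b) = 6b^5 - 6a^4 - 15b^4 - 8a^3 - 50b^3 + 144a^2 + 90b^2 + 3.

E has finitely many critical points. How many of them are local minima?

E separates as a function of a plus a function of b, so ∇E=0 decouples.
∂E/∂a = -24a(a - 3)(a + 4) = 0 at a ∈ {-4, 0, 3}; ∂E/∂b = 30b(b - 3)(b - 1)(b + 2) = 0 at b ∈ {-2, 0, 1, 3}.
The Hessian is diagonal: diag(E_aa, E_bb). Second derivatives: E_aa(-4)=-672, E_aa(0)=288, E_aa(3)=-504; E_bb(-2)=-900, E_bb(0)=180, E_bb(1)=-180, E_bb(3)=900.
Local minima occur where both diagonal entries positive: (0, 0), (0, 3). Count: 2.

2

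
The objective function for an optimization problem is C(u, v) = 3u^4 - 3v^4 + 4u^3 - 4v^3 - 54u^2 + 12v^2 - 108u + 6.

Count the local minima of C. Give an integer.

C separates as a function of u plus a function of v, so ∇C=0 decouples.
∂C/∂u = 12(u - 3)(u + 1)(u + 3) = 0 at u ∈ {-3, -1, 3}; ∂C/∂v = -12v(v - 1)(v + 2) = 0 at v ∈ {-2, 0, 1}.
The Hessian is diagonal: diag(C_uu, C_vv). Second derivatives: C_uu(-3)=144, C_uu(-1)=-96, C_uu(3)=288; C_vv(-2)=-72, C_vv(0)=24, C_vv(1)=-36.
Local minima occur where both diagonal entries positive: (-3, 0), (3, 0). Count: 2.

2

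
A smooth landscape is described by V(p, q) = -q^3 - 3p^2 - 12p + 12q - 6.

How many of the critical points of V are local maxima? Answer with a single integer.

1

V separates as a function of p plus a function of q, so ∇V=0 decouples.
∂V/∂p = -6(p + 2) = 0 at p ∈ {-2}; ∂V/∂q = -3(q - 2)(q + 2) = 0 at q ∈ {-2, 2}.
The Hessian is diagonal: diag(V_pp, V_qq). Second derivatives: V_pp(-2)=-6; V_qq(-2)=12, V_qq(2)=-12.
Local maxima occur where both diagonal entries negative: (-2, 2). Count: 1.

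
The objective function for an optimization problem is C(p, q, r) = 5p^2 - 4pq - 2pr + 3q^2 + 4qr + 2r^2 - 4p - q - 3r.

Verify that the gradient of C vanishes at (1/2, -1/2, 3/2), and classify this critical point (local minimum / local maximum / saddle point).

∇C = (10p - 4q - 2r - 4, -4p + 6q + 4r - 1, -2p + 4q + 4r - 3); substituting (1/2, -1/2, 3/2) gives ∇C = (0, 0, 0), so (1/2, -1/2, 3/2) is indeed a critical point.
The Hessian is constant: H = [[10, -4, -2], [-4, 6, 4], [-2, 4, 4]].
Leading principal minors: Δ₁ = 10, Δ₂ = 44, Δ₃ = 56.
All leading minors are positive, so H is positive definite: a local minimum.

local minimum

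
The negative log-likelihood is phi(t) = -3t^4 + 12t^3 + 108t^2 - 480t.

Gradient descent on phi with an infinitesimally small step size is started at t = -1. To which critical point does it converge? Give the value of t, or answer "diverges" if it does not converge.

phi'(t) = -12(t - 5)(t - 2)(t + 4), so phi'(-1) = -648.
Gradient descent moves in the -phi' direction, i.e. t is increasing.
The nearest critical point in that direction is t = 2, where phi'' = 216 > 0 (a local minimum). The iterate converges there.

2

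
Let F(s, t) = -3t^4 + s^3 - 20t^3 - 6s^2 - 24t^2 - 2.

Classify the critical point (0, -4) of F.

local maximum

The mixed partial ∂²F/∂s∂t is 0, so the Hessian at any point is diag(F_ss, F_tt) = diag(6(s - 2), -12(3t^2 + 10t + 4)).
At (0, -4): H = diag(-12, -144).
Both eigenvalues are negative, so H is negative definite: a local maximum.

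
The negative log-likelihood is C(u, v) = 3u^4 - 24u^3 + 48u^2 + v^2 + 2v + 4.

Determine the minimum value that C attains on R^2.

C(u,v) separates as P(u) + Q(v) + 4, so its minimum is min P + min Q + 4.
P'(u) = 12u(u - 4)(u - 2) vanishes at u ∈ {0, 2, 4}; Q'(v) = 2v + 2 vanishes at v ∈ {-1}.
Local minima of P (where P''>0): P(0)=0, P(4)=0. Local minima of Q: Q(-1)=-1.
So the global minimum of C is P(0) + Q(-1) + 4 = 0 − 1 + 4 = 3, attained at (0, -1).

3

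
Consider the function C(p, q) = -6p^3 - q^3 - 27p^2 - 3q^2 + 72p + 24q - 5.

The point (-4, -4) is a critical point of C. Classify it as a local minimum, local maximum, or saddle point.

local minimum

The mixed partial ∂²C/∂p∂q is 0, so the Hessian at any point is diag(C_pp, C_qq) = diag(-18(2p + 3), -6(q + 1)).
At (-4, -4): H = diag(90, 18).
Both eigenvalues are positive, so H is positive definite: a local minimum.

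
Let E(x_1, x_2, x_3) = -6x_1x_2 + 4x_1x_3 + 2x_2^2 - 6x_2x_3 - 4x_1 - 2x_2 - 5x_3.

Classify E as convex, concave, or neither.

E is quadratic, so its Hessian is the constant matrix H = [[0, -6, 4], [-6, 4, -6], [4, -6, 0]].
Leading principal minors: 0, -36, 224.
Neither pattern holds ⇒ H is indefinite ⇒ neither convex nor concave.

neither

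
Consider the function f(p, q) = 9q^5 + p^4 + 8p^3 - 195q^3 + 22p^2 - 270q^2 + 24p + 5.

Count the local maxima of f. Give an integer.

f separates as a function of p plus a function of q, so ∇f=0 decouples.
∂f/∂p = 4(p + 1)(p + 2)(p + 3) = 0 at p ∈ {-3, -2, -1}; ∂f/∂q = 45q(q - 4)(q + 1)(q + 3) = 0 at q ∈ {-3, -1, 0, 4}.
The Hessian is diagonal: diag(f_pp, f_qq). Second derivatives: f_pp(-3)=8, f_pp(-2)=-4, f_pp(-1)=8; f_qq(-3)=-1890, f_qq(-1)=450, f_qq(0)=-540, f_qq(4)=6300.
Local maxima occur where both diagonal entries negative: (-2, -3), (-2, 0). Count: 2.

2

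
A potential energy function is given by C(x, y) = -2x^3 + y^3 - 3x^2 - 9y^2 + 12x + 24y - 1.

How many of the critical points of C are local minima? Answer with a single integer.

C separates as a function of x plus a function of y, so ∇C=0 decouples.
∂C/∂x = -6(x - 1)(x + 2) = 0 at x ∈ {-2, 1}; ∂C/∂y = 3(y - 4)(y - 2) = 0 at y ∈ {2, 4}.
The Hessian is diagonal: diag(C_xx, C_yy). Second derivatives: C_xx(-2)=18, C_xx(1)=-18; C_yy(2)=-6, C_yy(4)=6.
Local minima occur where both diagonal entries positive: (-2, 4). Count: 1.

1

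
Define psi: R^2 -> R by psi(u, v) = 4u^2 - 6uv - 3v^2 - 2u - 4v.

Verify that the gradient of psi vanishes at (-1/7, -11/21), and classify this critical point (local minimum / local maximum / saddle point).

saddle point

∇psi = (8u - 6v - 2, -6u - 6v - 4); substituting (-1/7, -11/21) gives ∇psi = (0, 0), so (-1/7, -11/21) is indeed a critical point.
The Hessian of psi is constant: H = [[8, -6], [-6, -6]].
det(H) = 8·(-6) − (-6)² = -84.
Since det(H) < 0, H is indefinite and the critical point is a saddle point.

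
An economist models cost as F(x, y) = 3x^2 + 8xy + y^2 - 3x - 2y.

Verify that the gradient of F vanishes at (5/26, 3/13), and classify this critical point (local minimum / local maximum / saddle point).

∇F = (6x + 8y - 3, 8x + 2y - 2); substituting (5/26, 3/13) gives ∇F = (0, 0), so (5/26, 3/13) is indeed a critical point.
The Hessian of F is constant: H = [[6, 8], [8, 2]].
det(H) = 6·2 − 8² = -52.
Since det(H) < 0, H is indefinite and the critical point is a saddle point.

saddle point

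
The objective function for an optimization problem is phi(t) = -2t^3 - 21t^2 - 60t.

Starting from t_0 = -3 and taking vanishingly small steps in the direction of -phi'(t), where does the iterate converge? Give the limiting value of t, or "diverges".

phi'(t) = -6(t + 2)(t + 5), so phi'(-3) = 12.
Gradient descent moves in the -phi' direction, i.e. t is decreasing.
The nearest critical point in that direction is t = -5, where phi'' = 18 > 0 (a local minimum). The iterate converges there.

-5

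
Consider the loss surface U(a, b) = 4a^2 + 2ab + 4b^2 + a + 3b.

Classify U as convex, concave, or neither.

U is quadratic, so its Hessian is the constant matrix H = [[8, 2], [2, 8]].
det(H) = 60, tr(H) = 16.
det(H) > 0 and tr(H) > 0, so H is positive definite everywhere: convex.

convex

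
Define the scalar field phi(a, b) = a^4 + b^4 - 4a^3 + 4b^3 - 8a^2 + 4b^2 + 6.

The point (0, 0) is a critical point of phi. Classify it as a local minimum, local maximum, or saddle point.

saddle point

The mixed partial ∂²phi/∂a∂b is 0, so the Hessian at any point is diag(phi_aa, phi_bb) = diag(4(3a^2 - 6a - 4), 4(3b^2 + 6b + 2)).
At (0, 0): H = diag(-16, 8).
The eigenvalues have opposite signs, so H is indefinite: a saddle point.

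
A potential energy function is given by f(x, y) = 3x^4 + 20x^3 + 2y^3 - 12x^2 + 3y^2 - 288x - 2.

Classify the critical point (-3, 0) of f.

saddle point

The mixed partial ∂²f/∂x∂y is 0, so the Hessian at any point is diag(f_xx, f_yy) = diag(12(3x^2 + 10x - 2), 6(2y + 1)).
At (-3, 0): H = diag(-60, 6).
The eigenvalues have opposite signs, so H is indefinite: a saddle point.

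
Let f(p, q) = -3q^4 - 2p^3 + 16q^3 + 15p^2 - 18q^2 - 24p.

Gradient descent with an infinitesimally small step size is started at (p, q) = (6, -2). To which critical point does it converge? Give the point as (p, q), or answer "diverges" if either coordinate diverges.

f is separable, so gradient descent decouples: p follows -∂f/∂p, q follows -∂f/∂q.
∂f/∂p = -6(p - 4)(p - 1); at p=6 this is -60, so p increases.
∂f/∂q = -12q(q - 3)(q - 1); at q=-2 this is 360, so q decreases.
The p-coordinate has no critical point in that direction and runs off to infinity.

diverges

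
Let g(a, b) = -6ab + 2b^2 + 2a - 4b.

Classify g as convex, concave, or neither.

neither

g is quadratic, so its Hessian is the constant matrix H = [[0, -6], [-6, 4]].
det(H) = -36, tr(H) = 4.
det(H) < 0, so H is indefinite: neither convex nor concave.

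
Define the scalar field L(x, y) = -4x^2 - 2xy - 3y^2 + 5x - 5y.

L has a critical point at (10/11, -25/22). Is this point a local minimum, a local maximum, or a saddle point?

local maximum

The Hessian of L is constant: H = [[-8, -2], [-2, -6]].
det(H) = (-8)·(-6) − (-2)² = 44.
det(H) > 0 and tr(H) = -14 < 0, so H is negative definite and the point is a local maximum.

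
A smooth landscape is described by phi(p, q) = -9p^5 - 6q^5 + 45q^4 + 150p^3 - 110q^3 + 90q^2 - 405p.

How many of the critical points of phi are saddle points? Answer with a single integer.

phi separates as a function of p plus a function of q, so ∇phi=0 decouples.
∂phi/∂p = -45(p - 3)(p - 1)(p + 1)(p + 3) = 0 at p ∈ {-3, -1, 1, 3}; ∂phi/∂q = -30q(q - 3)(q - 2)(q - 1) = 0 at q ∈ {0, 1, 2, 3}.
The Hessian is diagonal: diag(phi_pp, phi_qq). Second derivatives: phi_pp(-3)=2160, phi_pp(-1)=-720, phi_pp(1)=720, phi_pp(3)=-2160; phi_qq(0)=180, phi_qq(1)=-60, phi_qq(2)=60, phi_qq(3)=-180.
Saddle points occur where the two diagonal entries have opposite signs: (-3, 1), (-3, 3), (-1, 0), (-1, 2), (1, 1), (1, 3), (3, 0), (3, 2). Count: 8.

8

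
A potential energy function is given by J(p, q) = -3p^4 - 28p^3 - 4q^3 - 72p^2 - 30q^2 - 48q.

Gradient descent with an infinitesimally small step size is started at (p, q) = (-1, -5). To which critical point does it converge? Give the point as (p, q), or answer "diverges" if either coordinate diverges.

J is separable, so gradient descent decouples: p follows -∂J/∂p, q follows -∂J/∂q.
∂J/∂p = -12p(p + 3)(p + 4); at p=-1 this is 72, so p decreases.
∂J/∂q = -12(q + 1)(q + 4); at q=-5 this is -48, so q increases.
p converges to its nearest critical value -3 (a local min of the p-part); q converges to -4. The iterate converges to (-3, -4).

(-3, -4)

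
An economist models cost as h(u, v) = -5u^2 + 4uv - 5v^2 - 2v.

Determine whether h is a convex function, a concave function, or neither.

concave

h is quadratic, so its Hessian is the constant matrix H = [[-10, 4], [4, -10]].
det(H) = 84, tr(H) = -20.
det(H) > 0 and tr(H) < 0, so H is negative definite everywhere: concave.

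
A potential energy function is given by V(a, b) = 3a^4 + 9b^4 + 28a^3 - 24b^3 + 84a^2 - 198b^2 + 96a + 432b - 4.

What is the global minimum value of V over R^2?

V(a,b) separates as P(a) + Q(b) − 4, so its minimum is min P + min Q − 4.
P'(a) = 12(a + 1)(a + 2)(a + 4) vanishes at a ∈ {-4, -2, -1}; Q'(b) = 36(b - 4)(b - 1)(b + 3) vanishes at b ∈ {-3, 1, 4}.
Local minima of P (where P''>0): P(-4)=-64, P(-1)=-37. Local minima of Q: Q(-3)=-1701, Q(4)=-672.
So the global minimum of V is P(-4) + Q(-3) − 4 = -64 − 1701 − 4 = -1769, attained at (-4, -3).

-1769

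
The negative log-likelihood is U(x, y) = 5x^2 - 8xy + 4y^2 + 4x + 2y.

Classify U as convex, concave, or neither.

U is quadratic, so its Hessian is the constant matrix H = [[10, -8], [-8, 8]].
det(H) = 16, tr(H) = 18.
det(H) > 0 and tr(H) > 0, so H is positive definite everywhere: convex.

convex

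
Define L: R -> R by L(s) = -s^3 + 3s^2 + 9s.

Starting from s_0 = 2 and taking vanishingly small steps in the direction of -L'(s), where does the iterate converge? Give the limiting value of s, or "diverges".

-1

L'(s) = -3(s - 3)(s + 1), so L'(2) = 9.
Gradient descent moves in the -L' direction, i.e. s is decreasing.
The nearest critical point in that direction is s = -1, where L'' = 12 > 0 (a local minimum). The iterate converges there.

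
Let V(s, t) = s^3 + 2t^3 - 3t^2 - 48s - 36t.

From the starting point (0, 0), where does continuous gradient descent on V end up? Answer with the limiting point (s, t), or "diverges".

V is separable, so gradient descent decouples: s follows -∂V/∂s, t follows -∂V/∂t.
∂V/∂s = 3(s - 4)(s + 4); at s=0 this is -48, so s increases.
∂V/∂t = 6(t - 3)(t + 2); at t=0 this is -36, so t increases.
s converges to its nearest critical value 4 (a local min of the s-part); t converges to 3. The iterate converges to (4, 3).

(4, 3)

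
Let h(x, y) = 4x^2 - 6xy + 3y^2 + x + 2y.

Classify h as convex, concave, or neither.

h is quadratic, so its Hessian is the constant matrix H = [[8, -6], [-6, 6]].
det(H) = 12, tr(H) = 14.
det(H) > 0 and tr(H) > 0, so H is positive definite everywhere: convex.

convex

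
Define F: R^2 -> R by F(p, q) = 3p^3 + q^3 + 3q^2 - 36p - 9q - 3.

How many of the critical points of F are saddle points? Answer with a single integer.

F separates as a function of p plus a function of q, so ∇F=0 decouples.
∂F/∂p = 9(p - 2)(p + 2) = 0 at p ∈ {-2, 2}; ∂F/∂q = 3(q - 1)(q + 3) = 0 at q ∈ {-3, 1}.
The Hessian is diagonal: diag(F_pp, F_qq). Second derivatives: F_pp(-2)=-36, F_pp(2)=36; F_qq(-3)=-12, F_qq(1)=12.
Saddle points occur where the two diagonal entries have opposite signs: (-2, 1), (2, -3). Count: 2.

2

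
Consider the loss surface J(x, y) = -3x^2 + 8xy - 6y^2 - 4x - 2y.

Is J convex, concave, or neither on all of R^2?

J is quadratic, so its Hessian is the constant matrix H = [[-6, 8], [8, -12]].
det(H) = 8, tr(H) = -18.
det(H) > 0 and tr(H) < 0, so H is negative definite everywhere: concave.

concave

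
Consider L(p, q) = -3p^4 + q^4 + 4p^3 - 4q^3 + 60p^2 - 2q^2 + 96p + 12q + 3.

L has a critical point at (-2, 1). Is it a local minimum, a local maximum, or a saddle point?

local maximum

The mixed partial ∂²L/∂p∂q is 0, so the Hessian at any point is diag(L_pp, L_qq) = diag(12(-3p^2 + 2p + 10), 4(3q^2 - 6q - 1)).
At (-2, 1): H = diag(-72, -16).
Both eigenvalues are negative, so H is negative definite: a local maximum.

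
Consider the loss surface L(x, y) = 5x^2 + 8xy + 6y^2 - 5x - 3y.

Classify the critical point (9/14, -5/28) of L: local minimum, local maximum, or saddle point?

The Hessian of L is constant: H = [[10, 8], [8, 12]].
det(H) = 10·12 − 8² = 56.
det(H) > 0 and tr(H) = 22 > 0, so H is positive definite and the point is a local minimum.

local minimum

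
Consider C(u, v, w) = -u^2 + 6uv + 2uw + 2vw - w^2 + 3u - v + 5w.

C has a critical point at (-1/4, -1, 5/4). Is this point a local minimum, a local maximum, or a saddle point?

saddle point

The Hessian is constant: H = [[-2, 6, 2], [6, 0, 2], [2, 2, -2]].
Leading principal minors: Δ₁ = -2, Δ₂ = -36, Δ₃ = 128.
The minors fit neither the all-positive nor the alternating-sign pattern, so H is indefinite: a saddle point.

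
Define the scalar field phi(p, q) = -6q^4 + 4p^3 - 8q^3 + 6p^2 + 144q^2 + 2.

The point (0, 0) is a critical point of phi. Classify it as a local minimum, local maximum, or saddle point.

The mixed partial ∂²phi/∂p∂q is 0, so the Hessian at any point is diag(phi_pp, phi_qq) = diag(12(2p + 1), 24(-3q^2 - 2q + 12)).
At (0, 0): H = diag(12, 288).
Both eigenvalues are positive, so H is positive definite: a local minimum.

local minimum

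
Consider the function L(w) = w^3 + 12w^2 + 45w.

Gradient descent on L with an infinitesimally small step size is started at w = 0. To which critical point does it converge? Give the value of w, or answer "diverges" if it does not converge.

-3

L'(w) = 3(w + 3)(w + 5), so L'(0) = 45.
Gradient descent moves in the -L' direction, i.e. w is decreasing.
The nearest critical point in that direction is w = -3, where L'' = 6 > 0 (a local minimum). The iterate converges there.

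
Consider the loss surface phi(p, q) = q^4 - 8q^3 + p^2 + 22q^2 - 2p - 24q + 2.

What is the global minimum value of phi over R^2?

-8

phi(p,q) separates as A(p) + B(q) + 2, so its minimum is min A + min B + 2.
A'(p) = 2p - 2 vanishes at p ∈ {1}; B'(q) = 4(q - 3)(q - 2)(q - 1) vanishes at q ∈ {1, 2, 3}.
Local minima of A (where A''>0): A(1)=-1. Local minima of B: B(1)=-9, B(3)=-9.
So the global minimum of phi is A(1) + B(1) + 2 = -1 − 9 + 2 = -8, attained at (1, 1).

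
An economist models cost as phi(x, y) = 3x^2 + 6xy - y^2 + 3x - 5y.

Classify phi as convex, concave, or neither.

neither

phi is quadratic, so its Hessian is the constant matrix H = [[6, 6], [6, -2]].
det(H) = -48, tr(H) = 4.
det(H) < 0, so H is indefinite: neither convex nor concave.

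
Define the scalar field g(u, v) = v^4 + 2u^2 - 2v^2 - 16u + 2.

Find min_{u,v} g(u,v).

-31

g(u,v) separates as P(u) + Q(v) + 2, so its minimum is min P + min Q + 2.
P'(u) = 4u - 16 vanishes at u ∈ {4}; Q'(v) = 4v(v - 1)(v + 1) vanishes at v ∈ {-1, 0, 1}.
Local minima of P (where P''>0): P(4)=-32. Local minima of Q: Q(-1)=-1, Q(1)=-1.
So the global minimum of g is P(4) + Q(-1) + 2 = -32 − 1 + 2 = -31, attained at (4, -1).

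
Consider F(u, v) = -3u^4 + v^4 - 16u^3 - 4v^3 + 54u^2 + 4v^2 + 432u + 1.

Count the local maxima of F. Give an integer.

F separates as a function of u plus a function of v, so ∇F=0 decouples.
∂F/∂u = -12(u - 3)(u + 3)(u + 4) = 0 at u ∈ {-4, -3, 3}; ∂F/∂v = 4v(v - 2)(v - 1) = 0 at v ∈ {0, 1, 2}.
The Hessian is diagonal: diag(F_uu, F_vv). Second derivatives: F_uu(-4)=-84, F_uu(-3)=72, F_uu(3)=-504; F_vv(0)=8, F_vv(1)=-4, F_vv(2)=8.
Local maxima occur where both diagonal entries negative: (-4, 1), (3, 1). Count: 2.

2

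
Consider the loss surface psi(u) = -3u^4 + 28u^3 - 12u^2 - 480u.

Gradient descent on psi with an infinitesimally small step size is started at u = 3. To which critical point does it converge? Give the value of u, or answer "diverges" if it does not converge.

psi'(u) = -12(u - 5)(u - 4)(u + 2), so psi'(3) = -120.
Gradient descent moves in the -psi' direction, i.e. u is increasing.
The nearest critical point in that direction is u = 4, where psi'' = 72 > 0 (a local minimum). The iterate converges there.

4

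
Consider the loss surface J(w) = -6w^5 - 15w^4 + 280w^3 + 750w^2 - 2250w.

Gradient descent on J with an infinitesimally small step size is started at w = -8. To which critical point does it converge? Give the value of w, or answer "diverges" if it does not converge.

J'(w) = -30(w - 5)(w - 1)(w + 3)(w + 5), so J'(-8) = -52650.
Gradient descent moves in the -J' direction, i.e. w is increasing.
The nearest critical point in that direction is w = -5, where J'' = 3600 > 0 (a local minimum). The iterate converges there.

-5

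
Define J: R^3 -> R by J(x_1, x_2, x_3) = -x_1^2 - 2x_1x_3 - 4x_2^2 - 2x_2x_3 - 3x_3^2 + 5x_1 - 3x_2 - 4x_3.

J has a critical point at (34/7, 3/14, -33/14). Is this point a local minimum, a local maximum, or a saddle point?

The Hessian is constant: H = [[-2, 0, -2], [0, -8, -2], [-2, -2, -6]].
Leading principal minors: Δ₁ = -2, Δ₂ = 16, Δ₃ = -56.
The minors alternate sign starting negative (−, +, −), so H is negative definite: a local maximum.

local maximum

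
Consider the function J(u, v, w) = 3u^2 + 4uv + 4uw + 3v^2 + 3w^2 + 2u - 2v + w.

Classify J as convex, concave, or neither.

convex

J is quadratic, so its Hessian is the constant matrix H = [[6, 4, 4], [4, 6, 0], [4, 0, 6]].
Leading principal minors: 6, 20, 24.
All positive ⇒ H ≻ 0 ⇒ convex.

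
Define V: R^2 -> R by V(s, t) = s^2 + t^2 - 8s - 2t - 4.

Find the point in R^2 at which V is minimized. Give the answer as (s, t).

V(s,t) separates as P(s) + Q(t) − 4, so its minimum is min P + min Q − 4.
P'(s) = 2s - 8 vanishes at s ∈ {4}; Q'(t) = 2(t - 1) vanishes at t ∈ {1}.
Local minima of P (where P''>0): P(4)=-16. Local minima of Q: Q(1)=-1.
So the global minimum of V is P(4) + Q(1) − 4 = -16 − 1 − 4 = -21, attained at (4, 1).

(4, 1)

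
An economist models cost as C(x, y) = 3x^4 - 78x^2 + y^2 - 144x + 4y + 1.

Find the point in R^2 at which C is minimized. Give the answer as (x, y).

(4, -2)

C(x,y) separates as P(x) + Q(y) + 1, so its minimum is min P + min Q + 1.
P'(x) = 12(x - 4)(x + 1)(x + 3) vanishes at x ∈ {-3, -1, 4}; Q'(y) = 2y + 4 vanishes at y ∈ {-2}.
Local minima of P (where P''>0): P(-3)=-27, P(4)=-1056. Local minima of Q: Q(-2)=-4.
So the global minimum of C is P(4) + Q(-2) + 1 = -1056 − 4 + 1 = -1059, attained at (4, -2).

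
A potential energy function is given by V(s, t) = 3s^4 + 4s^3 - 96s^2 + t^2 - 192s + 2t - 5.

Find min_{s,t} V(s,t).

-1286

V(s,t) separates as P(s) + Q(t) − 5, so its minimum is min P + min Q − 5.
P'(s) = 12(s - 4)(s + 1)(s + 4) vanishes at s ∈ {-4, -1, 4}; Q'(t) = 2(t + 1) vanishes at t ∈ {-1}.
Local minima of P (where P''>0): P(-4)=-256, P(4)=-1280. Local minima of Q: Q(-1)=-1.
So the global minimum of V is P(4) + Q(-1) − 5 = -1280 − 1 − 5 = -1286, attained at (4, -1).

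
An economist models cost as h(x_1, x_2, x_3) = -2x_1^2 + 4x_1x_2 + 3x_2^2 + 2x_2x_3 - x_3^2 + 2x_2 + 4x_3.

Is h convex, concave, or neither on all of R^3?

h is quadratic, so its Hessian is the constant matrix H = [[-4, 4, 0], [4, 6, 2], [0, 2, -2]].
Leading principal minors: -4, -40, 96.
Neither pattern holds ⇒ H is indefinite ⇒ neither convex nor concave.

neither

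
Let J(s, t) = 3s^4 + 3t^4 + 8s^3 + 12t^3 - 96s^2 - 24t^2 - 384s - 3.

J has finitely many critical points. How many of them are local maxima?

1

J separates as a function of s plus a function of t, so ∇J=0 decouples.
∂J/∂s = 12(s - 4)(s + 2)(s + 4) = 0 at s ∈ {-4, -2, 4}; ∂J/∂t = 12t(t - 1)(t + 4) = 0 at t ∈ {-4, 0, 1}.
The Hessian is diagonal: diag(J_ss, J_tt). Second derivatives: J_ss(-4)=192, J_ss(-2)=-144, J_ss(4)=576; J_tt(-4)=240, J_tt(0)=-48, J_tt(1)=60.
Local maxima occur where both diagonal entries negative: (-2, 0). Count: 1.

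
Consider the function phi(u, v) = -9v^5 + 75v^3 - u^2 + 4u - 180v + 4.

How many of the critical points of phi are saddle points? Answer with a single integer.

2

phi separates as a function of u plus a function of v, so ∇phi=0 decouples.
∂phi/∂u = -2(u - 2) = 0 at u ∈ {2}; ∂phi/∂v = -45(v - 2)(v - 1)(v + 1)(v + 2) = 0 at v ∈ {-2, -1, 1, 2}.
The Hessian is diagonal: diag(phi_uu, phi_vv). Second derivatives: phi_uu(2)=-2; phi_vv(-2)=540, phi_vv(-1)=-270, phi_vv(1)=270, phi_vv(2)=-540.
Saddle points occur where the two diagonal entries have opposite signs: (2, -2), (2, 1). Count: 2.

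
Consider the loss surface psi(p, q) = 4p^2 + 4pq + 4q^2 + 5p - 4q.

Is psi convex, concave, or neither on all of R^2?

convex

psi is quadratic, so its Hessian is the constant matrix H = [[8, 4], [4, 8]].
det(H) = 48, tr(H) = 16.
det(H) > 0 and tr(H) > 0, so H is positive definite everywhere: convex.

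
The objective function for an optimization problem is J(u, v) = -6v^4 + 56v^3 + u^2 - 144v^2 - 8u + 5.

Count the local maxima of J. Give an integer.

0

J separates as a function of u plus a function of v, so ∇J=0 decouples.
∂J/∂u = 2(u - 4) = 0 at u ∈ {4}; ∂J/∂v = -24v(v - 4)(v - 3) = 0 at v ∈ {0, 3, 4}.
The Hessian is diagonal: diag(J_uu, J_vv). Second derivatives: J_uu(4)=2; J_vv(0)=-288, J_vv(3)=72, J_vv(4)=-96.
Local maxima occur where both diagonal entries negative: none. Count: 0.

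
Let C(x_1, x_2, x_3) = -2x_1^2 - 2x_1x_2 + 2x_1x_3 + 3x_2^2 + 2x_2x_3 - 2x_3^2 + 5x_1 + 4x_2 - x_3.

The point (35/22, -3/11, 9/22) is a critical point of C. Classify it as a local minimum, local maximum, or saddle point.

The Hessian is constant: H = [[-4, -2, 2], [-2, 6, 2], [2, 2, -4]].
Leading principal minors: Δ₁ = -4, Δ₂ = -28, Δ₃ = 88.
The minors fit neither the all-positive nor the alternating-sign pattern, so H is indefinite: a saddle point.

saddle point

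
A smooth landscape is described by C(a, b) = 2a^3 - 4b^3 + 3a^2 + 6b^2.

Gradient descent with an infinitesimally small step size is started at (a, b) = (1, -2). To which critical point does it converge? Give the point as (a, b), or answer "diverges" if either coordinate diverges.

(0, 0)

C is separable, so gradient descent decouples: a follows -∂C/∂a, b follows -∂C/∂b.
∂C/∂a = 6a(a + 1); at a=1 this is 12, so a decreases.
∂C/∂b = -12b(b - 1); at b=-2 this is -72, so b increases.
a converges to its nearest critical value 0 (a local min of the a-part); b converges to 0. The iterate converges to (0, 0).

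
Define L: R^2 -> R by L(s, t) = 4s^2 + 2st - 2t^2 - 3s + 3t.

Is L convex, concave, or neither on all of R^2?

L is quadratic, so its Hessian is the constant matrix H = [[8, 2], [2, -4]].
det(H) = -36, tr(H) = 4.
det(H) < 0, so H is indefinite: neither convex nor concave.

neither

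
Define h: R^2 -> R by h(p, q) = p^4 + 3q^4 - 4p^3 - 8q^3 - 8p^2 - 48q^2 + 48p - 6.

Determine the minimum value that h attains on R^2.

-598

h(p,q) separates as A(p) + B(q) − 6, so its minimum is min A + min B − 6.
A'(p) = 4(p - 3)(p - 2)(p + 2) vanishes at p ∈ {-2, 2, 3}; B'(q) = 12q(q - 4)(q + 2) vanishes at q ∈ {-2, 0, 4}.
Local minima of A (where A''>0): A(-2)=-80, A(3)=45. Local minima of B: B(-2)=-80, B(4)=-512.
So the global minimum of h is A(-2) + B(4) − 6 = -80 − 512 − 6 = -598, attained at (-2, 4).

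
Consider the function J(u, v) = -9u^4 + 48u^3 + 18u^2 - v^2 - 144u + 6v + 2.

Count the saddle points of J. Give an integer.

1

J separates as a function of u plus a function of v, so ∇J=0 decouples.
∂J/∂u = -36(u - 4)(u - 1)(u + 1) = 0 at u ∈ {-1, 1, 4}; ∂J/∂v = -2(v - 3) = 0 at v ∈ {3}.
The Hessian is diagonal: diag(J_uu, J_vv). Second derivatives: J_uu(-1)=-360, J_uu(1)=216, J_uu(4)=-540; J_vv(3)=-2.
Saddle points occur where the two diagonal entries have opposite signs: (1, 3). Count: 1.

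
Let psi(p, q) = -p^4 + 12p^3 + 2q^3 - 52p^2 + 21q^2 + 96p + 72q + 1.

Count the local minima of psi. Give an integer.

1

psi separates as a function of p plus a function of q, so ∇psi=0 decouples.
∂psi/∂p = -4(p - 4)(p - 3)(p - 2) = 0 at p ∈ {2, 3, 4}; ∂psi/∂q = 6(q + 3)(q + 4) = 0 at q ∈ {-4, -3}.
The Hessian is diagonal: diag(psi_pp, psi_qq). Second derivatives: psi_pp(2)=-8, psi_pp(3)=4, psi_pp(4)=-8; psi_qq(-4)=-6, psi_qq(-3)=6.
Local minima occur where both diagonal entries positive: (3, -3). Count: 1.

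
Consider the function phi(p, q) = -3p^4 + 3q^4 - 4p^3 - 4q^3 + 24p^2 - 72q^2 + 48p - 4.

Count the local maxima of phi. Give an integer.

2

phi separates as a function of p plus a function of q, so ∇phi=0 decouples.
∂phi/∂p = -12(p - 2)(p + 1)(p + 2) = 0 at p ∈ {-2, -1, 2}; ∂phi/∂q = 12q(q - 4)(q + 3) = 0 at q ∈ {-3, 0, 4}.
The Hessian is diagonal: diag(phi_pp, phi_qq). Second derivatives: phi_pp(-2)=-48, phi_pp(-1)=36, phi_pp(2)=-144; phi_qq(-3)=252, phi_qq(0)=-144, phi_qq(4)=336.
Local maxima occur where both diagonal entries negative: (-2, 0), (2, 0). Count: 2.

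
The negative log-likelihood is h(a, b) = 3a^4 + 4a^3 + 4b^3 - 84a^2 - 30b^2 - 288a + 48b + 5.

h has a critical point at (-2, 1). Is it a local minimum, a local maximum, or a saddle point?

local maximum

The mixed partial ∂²h/∂a∂b is 0, so the Hessian at any point is diag(h_aa, h_bb) = diag(12(3a^2 + 2a - 14), 12(2b - 5)).
At (-2, 1): H = diag(-72, -36).
Both eigenvalues are negative, so H is negative definite: a local maximum.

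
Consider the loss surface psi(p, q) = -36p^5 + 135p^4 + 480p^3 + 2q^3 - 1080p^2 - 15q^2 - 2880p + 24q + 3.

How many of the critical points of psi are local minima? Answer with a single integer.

2

psi separates as a function of p plus a function of q, so ∇psi=0 decouples.
∂psi/∂p = -180(p - 4)(p - 2)(p + 1)(p + 2) = 0 at p ∈ {-2, -1, 2, 4}; ∂psi/∂q = 6(q - 4)(q - 1) = 0 at q ∈ {1, 4}.
The Hessian is diagonal: diag(psi_pp, psi_qq). Second derivatives: psi_pp(-2)=4320, psi_pp(-1)=-2700, psi_pp(2)=4320, psi_pp(4)=-10800; psi_qq(1)=-18, psi_qq(4)=18.
Local minima occur where both diagonal entries positive: (-2, 4), (2, 4). Count: 2.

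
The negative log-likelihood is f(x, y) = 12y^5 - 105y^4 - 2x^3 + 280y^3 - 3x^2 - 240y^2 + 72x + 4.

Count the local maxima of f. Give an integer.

2

f separates as a function of x plus a function of y, so ∇f=0 decouples.
∂f/∂x = -6(x - 3)(x + 4) = 0 at x ∈ {-4, 3}; ∂f/∂y = 60y(y - 4)(y - 2)(y - 1) = 0 at y ∈ {0, 1, 2, 4}.
The Hessian is diagonal: diag(f_xx, f_yy). Second derivatives: f_xx(-4)=42, f_xx(3)=-42; f_yy(0)=-480, f_yy(1)=180, f_yy(2)=-240, f_yy(4)=1440.
Local maxima occur where both diagonal entries negative: (3, 0), (3, 2). Count: 2.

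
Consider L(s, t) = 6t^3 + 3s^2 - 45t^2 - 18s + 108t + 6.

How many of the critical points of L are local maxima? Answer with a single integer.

L separates as a function of s plus a function of t, so ∇L=0 decouples.
∂L/∂s = 6(s - 3) = 0 at s ∈ {3}; ∂L/∂t = 18(t - 3)(t - 2) = 0 at t ∈ {2, 3}.
The Hessian is diagonal: diag(L_ss, L_tt). Second derivatives: L_ss(3)=6; L_tt(2)=-18, L_tt(3)=18.
Local maxima occur where both diagonal entries negative: none. Count: 0.

0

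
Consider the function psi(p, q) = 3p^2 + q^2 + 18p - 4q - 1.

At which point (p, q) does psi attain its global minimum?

psi(p,q) separates as A(p) + B(q) − 1, so its minimum is min A + min B − 1.
A'(p) = 6p + 18 vanishes at p ∈ {-3}; B'(q) = 2q - 4 vanishes at q ∈ {2}.
Local minima of A (where A''>0): A(-3)=-27. Local minima of B: B(2)=-4.
So the global minimum of psi is A(-3) + B(2) − 1 = -27 − 4 − 1 = -32, attained at (-3, 2).

(-3, 2)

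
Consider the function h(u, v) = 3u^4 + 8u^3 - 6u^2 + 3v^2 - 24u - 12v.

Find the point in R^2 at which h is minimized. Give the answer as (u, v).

h(u,v) separates as P(u) + Q(v), so its minimum is min P + min Q.
P'(u) = 12(u - 1)(u + 1)(u + 2) vanishes at u ∈ {-2, -1, 1}; Q'(v) = 6v - 12 vanishes at v ∈ {2}.
Local minima of P (where P''>0): P(-2)=8, P(1)=-19. Local minima of Q: Q(2)=-12.
So the global minimum of h is P(1) + Q(2) = -19 − 12 = -31, attained at (1, 2).

(1, 2)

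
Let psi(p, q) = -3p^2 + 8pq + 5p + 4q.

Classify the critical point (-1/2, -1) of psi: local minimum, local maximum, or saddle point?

The Hessian of psi is constant: H = [[-6, 8], [8, 0]].
det(H) = (-6)·0 − 8² = -64.
Since det(H) < 0, H is indefinite and the critical point is a saddle point.

saddle point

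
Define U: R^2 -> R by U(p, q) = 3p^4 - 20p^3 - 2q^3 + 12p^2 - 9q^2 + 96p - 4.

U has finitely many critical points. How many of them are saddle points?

3

U separates as a function of p plus a function of q, so ∇U=0 decouples.
∂U/∂p = 12(p - 4)(p - 2)(p + 1) = 0 at p ∈ {-1, 2, 4}; ∂U/∂q = -6q(q + 3) = 0 at q ∈ {-3, 0}.
The Hessian is diagonal: diag(U_pp, U_qq). Second derivatives: U_pp(-1)=180, U_pp(2)=-72, U_pp(4)=120; U_qq(-3)=18, U_qq(0)=-18.
Saddle points occur where the two diagonal entries have opposite signs: (-1, 0), (2, -3), (4, 0). Count: 3.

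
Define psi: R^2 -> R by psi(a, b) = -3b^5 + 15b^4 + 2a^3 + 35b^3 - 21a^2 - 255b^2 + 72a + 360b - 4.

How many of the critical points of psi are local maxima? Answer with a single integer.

2

psi separates as a function of a plus a function of b, so ∇psi=0 decouples.
∂psi/∂a = 6(a - 4)(a - 3) = 0 at a ∈ {3, 4}; ∂psi/∂b = -15(b - 4)(b - 2)(b - 1)(b + 3) = 0 at b ∈ {-3, 1, 2, 4}.
The Hessian is diagonal: diag(psi_aa, psi_bb). Second derivatives: psi_aa(3)=-6, psi_aa(4)=6; psi_bb(-3)=2100, psi_bb(1)=-180, psi_bb(2)=150, psi_bb(4)=-630.
Local maxima occur where both diagonal entries negative: (3, 1), (3, 4). Count: 2.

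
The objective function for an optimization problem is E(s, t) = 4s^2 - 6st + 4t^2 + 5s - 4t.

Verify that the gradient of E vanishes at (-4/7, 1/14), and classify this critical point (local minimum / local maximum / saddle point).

∇E = (8s - 6t + 5, -6s + 8t - 4); substituting (-4/7, 1/14) gives ∇E = (0, 0), so (-4/7, 1/14) is indeed a critical point.
The Hessian of E is constant: H = [[8, -6], [-6, 8]].
det(H) = 8·8 − (-6)² = 28.
det(H) > 0 and tr(H) = 16 > 0, so H is positive definite and the point is a local minimum.

local minimum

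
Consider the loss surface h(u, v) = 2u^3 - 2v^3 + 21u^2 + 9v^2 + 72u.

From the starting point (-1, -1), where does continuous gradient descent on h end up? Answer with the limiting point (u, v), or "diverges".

h is separable, so gradient descent decouples: u follows -∂h/∂u, v follows -∂h/∂v.
∂h/∂u = 6(u + 3)(u + 4); at u=-1 this is 36, so u decreases.
∂h/∂v = -6v(v - 3); at v=-1 this is -24, so v increases.
u converges to its nearest critical value -3 (a local min of the u-part); v converges to 0. The iterate converges to (-3, 0).

(-3, 0)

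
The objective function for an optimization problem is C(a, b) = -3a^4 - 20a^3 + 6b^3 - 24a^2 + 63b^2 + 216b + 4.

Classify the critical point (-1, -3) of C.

local minimum

The mixed partial ∂²C/∂a∂b is 0, so the Hessian at any point is diag(C_aa, C_bb) = diag(-12(3a^2 + 10a + 4), 18(2b + 7)).
At (-1, -3): H = diag(36, 18).
Both eigenvalues are positive, so H is positive definite: a local minimum.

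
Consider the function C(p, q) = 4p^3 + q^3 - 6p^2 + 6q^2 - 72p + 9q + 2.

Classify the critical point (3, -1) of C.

local minimum

The mixed partial ∂²C/∂p∂q is 0, so the Hessian at any point is diag(C_pp, C_qq) = diag(12(2p - 1), 6(q + 2)).
At (3, -1): H = diag(60, 6).
Both eigenvalues are positive, so H is positive definite: a local minimum.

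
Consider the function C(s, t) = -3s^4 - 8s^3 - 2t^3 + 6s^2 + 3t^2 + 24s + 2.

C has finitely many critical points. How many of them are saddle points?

C separates as a function of s plus a function of t, so ∇C=0 decouples.
∂C/∂s = -12(s - 1)(s + 1)(s + 2) = 0 at s ∈ {-2, -1, 1}; ∂C/∂t = -6t(t - 1) = 0 at t ∈ {0, 1}.
The Hessian is diagonal: diag(C_ss, C_tt). Second derivatives: C_ss(-2)=-36, C_ss(-1)=24, C_ss(1)=-72; C_tt(0)=6, C_tt(1)=-6.
Saddle points occur where the two diagonal entries have opposite signs: (-2, 0), (-1, 1), (1, 0). Count: 3.

3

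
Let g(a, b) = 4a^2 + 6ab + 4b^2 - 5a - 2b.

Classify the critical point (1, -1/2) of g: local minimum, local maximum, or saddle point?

local minimum

The Hessian of g is constant: H = [[8, 6], [6, 8]].
det(H) = 8·8 − 6² = 28.
det(H) > 0 and tr(H) = 16 > 0, so H is positive definite and the point is a local minimum.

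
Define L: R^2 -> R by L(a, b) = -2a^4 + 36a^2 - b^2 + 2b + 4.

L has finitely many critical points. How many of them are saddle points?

1

L separates as a function of a plus a function of b, so ∇L=0 decouples.
∂L/∂a = -8a(a - 3)(a + 3) = 0 at a ∈ {-3, 0, 3}; ∂L/∂b = -2(b - 1) = 0 at b ∈ {1}.
The Hessian is diagonal: diag(L_aa, L_bb). Second derivatives: L_aa(-3)=-144, L_aa(0)=72, L_aa(3)=-144; L_bb(1)=-2.
Saddle points occur where the two diagonal entries have opposite signs: (0, 1). Count: 1.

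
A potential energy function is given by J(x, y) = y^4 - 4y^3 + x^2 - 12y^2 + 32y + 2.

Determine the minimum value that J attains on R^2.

-62

J(x,y) separates as P(x) + Q(y) + 2, so its minimum is min P + min Q + 2.
P'(x) = 2x vanishes at x ∈ {0}; Q'(y) = 4(y - 4)(y - 1)(y + 2) vanishes at y ∈ {-2, 1, 4}.
Local minima of P (where P''>0): P(0)=0. Local minima of Q: Q(-2)=-64, Q(4)=-64.
So the global minimum of J is P(0) + Q(-2) + 2 = 0 − 64 + 2 = -62, attained at (0, -2).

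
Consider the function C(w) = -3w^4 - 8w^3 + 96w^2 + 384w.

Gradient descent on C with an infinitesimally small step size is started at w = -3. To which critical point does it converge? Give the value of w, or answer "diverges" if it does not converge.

C'(w) = -12(w - 4)(w + 2)(w + 4), so C'(-3) = -84.
Gradient descent moves in the -C' direction, i.e. w is increasing.
The nearest critical point in that direction is w = -2, where C'' = 144 > 0 (a local minimum). The iterate converges there.

-2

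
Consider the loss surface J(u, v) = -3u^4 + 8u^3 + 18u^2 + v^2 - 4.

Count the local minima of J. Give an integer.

J separates as a function of u plus a function of v, so ∇J=0 decouples.
∂J/∂u = -12u(u - 3)(u + 1) = 0 at u ∈ {-1, 0, 3}; ∂J/∂v = 2v = 0 at v ∈ {0}.
The Hessian is diagonal: diag(J_uu, J_vv). Second derivatives: J_uu(-1)=-48, J_uu(0)=36, J_uu(3)=-144; J_vv(0)=2.
Local minima occur where both diagonal entries positive: (0, 0). Count: 1.

1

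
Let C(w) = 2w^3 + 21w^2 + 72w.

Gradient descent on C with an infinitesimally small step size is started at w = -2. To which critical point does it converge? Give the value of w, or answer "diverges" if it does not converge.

C'(w) = 6(w + 3)(w + 4), so C'(-2) = 12.
Gradient descent moves in the -C' direction, i.e. w is decreasing.
The nearest critical point in that direction is w = -3, where C'' = 6 > 0 (a local minimum). The iterate converges there.

-3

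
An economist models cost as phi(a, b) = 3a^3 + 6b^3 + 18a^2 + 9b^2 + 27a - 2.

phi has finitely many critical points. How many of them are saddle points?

phi separates as a function of a plus a function of b, so ∇phi=0 decouples.
∂phi/∂a = 9(a + 1)(a + 3) = 0 at a ∈ {-3, -1}; ∂phi/∂b = 18b(b + 1) = 0 at b ∈ {-1, 0}.
The Hessian is diagonal: diag(phi_aa, phi_bb). Second derivatives: phi_aa(-3)=-18, phi_aa(-1)=18; phi_bb(-1)=-18, phi_bb(0)=18.
Saddle points occur where the two diagonal entries have opposite signs: (-3, 0), (-1, -1). Count: 2.

2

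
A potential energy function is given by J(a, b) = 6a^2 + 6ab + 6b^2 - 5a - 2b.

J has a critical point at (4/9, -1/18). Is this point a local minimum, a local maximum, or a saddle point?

The Hessian of J is constant: H = [[12, 6], [6, 12]].
det(H) = 12·12 − 6² = 108.
det(H) > 0 and tr(H) = 24 > 0, so H is positive definite and the point is a local minimum.

local minimum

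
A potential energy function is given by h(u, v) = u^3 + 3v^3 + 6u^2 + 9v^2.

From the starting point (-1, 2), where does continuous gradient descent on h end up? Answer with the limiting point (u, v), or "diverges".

(0, 0)

h is separable, so gradient descent decouples: u follows -∂h/∂u, v follows -∂h/∂v.
∂h/∂u = 3u(u + 4); at u=-1 this is -9, so u increases.
∂h/∂v = 9v(v + 2); at v=2 this is 72, so v decreases.
u converges to its nearest critical value 0 (a local min of the u-part); v converges to 0. The iterate converges to (0, 0).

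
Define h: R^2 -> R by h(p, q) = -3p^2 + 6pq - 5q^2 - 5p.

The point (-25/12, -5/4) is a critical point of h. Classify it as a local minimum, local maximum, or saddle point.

local maximum

The Hessian of h is constant: H = [[-6, 6], [6, -10]].
det(H) = (-6)·(-10) − 6² = 24.
det(H) > 0 and tr(H) = -16 < 0, so H is negative definite and the point is a local maximum.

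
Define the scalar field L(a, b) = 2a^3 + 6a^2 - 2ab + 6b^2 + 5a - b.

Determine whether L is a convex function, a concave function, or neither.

The term 2a^3 is cubic, so the Hessian is not constant.
∂²L/∂a² = 12a + 12, which takes both signs as a varies (negative for sufficiently negative a). A diagonal entry of the Hessian changing sign means the Hessian is neither positive- nor negative-semidefinite on all of R^2.

neither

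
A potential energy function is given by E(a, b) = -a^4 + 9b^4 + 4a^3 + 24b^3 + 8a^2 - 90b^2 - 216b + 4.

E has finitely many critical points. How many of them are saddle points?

5

E separates as a function of a plus a function of b, so ∇E=0 decouples.
∂E/∂a = -4a(a - 4)(a + 1) = 0 at a ∈ {-1, 0, 4}; ∂E/∂b = 36(b - 2)(b + 1)(b + 3) = 0 at b ∈ {-3, -1, 2}.
The Hessian is diagonal: diag(E_aa, E_bb). Second derivatives: E_aa(-1)=-20, E_aa(0)=16, E_aa(4)=-80; E_bb(-3)=360, E_bb(-1)=-216, E_bb(2)=540.
Saddle points occur where the two diagonal entries have opposite signs: (-1, -3), (-1, 2), (0, -1), (4, -3), (4, 2). Count: 5.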